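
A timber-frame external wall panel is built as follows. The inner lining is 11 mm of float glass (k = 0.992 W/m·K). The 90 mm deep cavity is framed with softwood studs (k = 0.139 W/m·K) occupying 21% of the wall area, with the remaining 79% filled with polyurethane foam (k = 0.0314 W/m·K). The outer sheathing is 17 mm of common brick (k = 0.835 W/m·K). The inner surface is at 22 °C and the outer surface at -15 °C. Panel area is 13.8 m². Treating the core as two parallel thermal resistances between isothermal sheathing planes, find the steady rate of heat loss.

Q ≈ 301 W

Sheathing layers in series; stud and cavity paths in parallel between them.
R_inner = 0.011/(0.992×13.8) = 8.035×10^-4 K/W
R_stud  = 0.09/(0.139×0.21×13.8) = 0.2234 K/W
R_cav   = 0.09/(0.0314×0.79×13.8) = 0.2629 K/W
1/R_core = 1/R_stud + 1/R_cav → R_core = 0.1208 K/W
R_outer = 0.017/(0.835×13.8) = 0.001475 K/W
R_total = 0.1231 K/W
Q = ΔT/R_total = 37/0.1231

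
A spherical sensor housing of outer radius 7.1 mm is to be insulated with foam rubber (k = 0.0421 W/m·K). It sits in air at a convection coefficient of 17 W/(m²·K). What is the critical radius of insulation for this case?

For a sphere r_cr = 2k/h = 2×0.0421/17
r_cr = 4.95 mm; since the bare radius (7.1 mm) is above r_cr, any added insulation will reduce heat loss.

r_cr ≈ 4.95 mm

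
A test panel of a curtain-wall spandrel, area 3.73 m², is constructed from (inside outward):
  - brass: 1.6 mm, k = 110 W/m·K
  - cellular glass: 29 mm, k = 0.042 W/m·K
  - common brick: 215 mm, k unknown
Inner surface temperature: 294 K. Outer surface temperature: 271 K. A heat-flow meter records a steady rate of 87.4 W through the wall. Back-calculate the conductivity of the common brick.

Treating each layer as a thermal resistance in series:
R_brass = L/(kA) = 0.0016/(110×3.73) = 3.9×10^-6 K/W
R_cellular glass = L/(kA) = 0.029/(0.042×3.73) = 0.1851 K/W
Sum of known resistances R_other = 0.1851 K/W
Total R = ΔT/Q = 23/87.4 = 0.2632 K/W
R_common brick = R_total − R_other = 0.07804 K/W
k = L/(R·A) = 0.215/(0.07804×3.73)

k ≈ 0.739 W/(m·K)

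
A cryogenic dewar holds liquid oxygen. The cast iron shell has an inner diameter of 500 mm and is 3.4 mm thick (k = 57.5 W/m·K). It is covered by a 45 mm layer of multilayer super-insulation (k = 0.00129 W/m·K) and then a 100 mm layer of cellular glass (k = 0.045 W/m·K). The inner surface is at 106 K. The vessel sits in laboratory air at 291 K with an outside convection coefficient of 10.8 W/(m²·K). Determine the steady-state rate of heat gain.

Spherical conduction: R = (1/r_in − 1/r_out)/(4πk) per layer; series-sum.
R_cast iron shell = (1/0.25 − 1/0.2534)/(4π×57.5) = 7.428×10^-5 K/W
R_multilayer super-insulation = (1/0.2534 − 1/0.2984)/(4π×0.00129) = 36.71 K/W
R_cellular glass = (1/0.2984 − 1/0.3984)/(4π×0.045) = 1.488 K/W
R_outer film = 1/(h·4πr_o²) = 1/(10.8×4π×0.3984²) = 0.04642 K/W
R_total = 38.25 K/W
Q = ΔT/R_total = 185/38.25

Q ≈ 4.84 W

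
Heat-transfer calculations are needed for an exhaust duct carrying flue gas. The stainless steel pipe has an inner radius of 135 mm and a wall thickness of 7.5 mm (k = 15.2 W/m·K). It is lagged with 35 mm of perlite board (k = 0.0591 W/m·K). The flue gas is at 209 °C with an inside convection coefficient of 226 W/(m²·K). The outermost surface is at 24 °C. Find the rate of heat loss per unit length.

q′ ≈ 310 W/m

Radial resistances (cylindrical: R_cond = ln(r_o/r_i)/(2πkL), R_conv = 1/(h·2πrL)):
R_inner film = 1/(h_i·2πr₁L) = 1/(226×2π×0.135×1) = 0.005216 K/W
R_stainless steel pipe wall = ln(142.5/135)/(2π×15.2×1) = 5.661×10^-4 K/W
R_perlite board = ln(177.5/142.5)/(2π×0.0591×1) = 0.5915 K/W
R_total = 0.5972 K/W
Q = ΔT/R_total = 185/0.5972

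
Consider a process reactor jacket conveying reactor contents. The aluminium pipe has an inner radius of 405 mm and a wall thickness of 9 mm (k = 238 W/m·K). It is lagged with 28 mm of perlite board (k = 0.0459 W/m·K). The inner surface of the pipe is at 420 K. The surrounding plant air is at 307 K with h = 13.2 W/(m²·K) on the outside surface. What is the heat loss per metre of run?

For a radial system each layer contributes R = ln(r_out/r_in)/(2πkL); films add R = 1/(hA).
R_aluminium pipe wall = ln(414/405)/(2π×238×1) = 1.47×10^-5 K/W
R_perlite board = ln(442/414)/(2π×0.0459×1) = 0.2269 K/W
R_outer film = 1/(h_o·2πr_oL) = 1/(13.2×2π×0.442×1) = 0.02728 K/W
R_total = 0.2542 K/W
Q = ΔT/R_total = 113/0.2542

q′ ≈ 445 W/m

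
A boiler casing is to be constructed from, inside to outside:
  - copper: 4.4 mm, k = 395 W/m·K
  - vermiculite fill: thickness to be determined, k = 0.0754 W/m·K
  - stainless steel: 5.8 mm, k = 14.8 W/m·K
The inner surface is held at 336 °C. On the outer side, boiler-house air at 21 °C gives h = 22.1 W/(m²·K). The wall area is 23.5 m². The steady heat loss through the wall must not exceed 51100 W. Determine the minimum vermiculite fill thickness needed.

Treating each layer as a thermal resistance in series:
R_copper = L/(kA) = 0.0044/(395×23.5) = 4.74×10^-7 K/W
R_stainless steel = L/(kA) = 0.0058/(14.8×23.5) = 1.668×10^-5 K/W
R_outer film = 1/(h_o·A) = 1/(22.1×23.5) = 0.001925 K/W
Sum of the known resistances R_other = 0.001943 K/W
Required total resistance R_tot = ΔT/Q_allow = 315/51100 = 0.006164 K/W
R_vermiculite fill = R_tot − R_other = 0.004222 K/W
L = R·k·A = 0.004222×0.0754×23.5

L ≈ 7.48 mm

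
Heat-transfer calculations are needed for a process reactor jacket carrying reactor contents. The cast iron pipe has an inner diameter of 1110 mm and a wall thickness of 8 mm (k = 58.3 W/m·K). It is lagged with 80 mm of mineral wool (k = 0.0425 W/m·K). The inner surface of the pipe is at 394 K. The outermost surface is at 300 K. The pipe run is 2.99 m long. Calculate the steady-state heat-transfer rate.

Q ≈ 565 W

Treating each annulus and film as a series resistance:
R_cast iron pipe wall = ln(563/555)/(2π×58.3×2.99) = 1.307×10^-5 K/W
R_mineral wool = ln(643/563)/(2π×0.0425×2.99) = 0.1664 K/W
R_total = 0.1664 K/W
Q = ΔT/R_total = 94/0.1664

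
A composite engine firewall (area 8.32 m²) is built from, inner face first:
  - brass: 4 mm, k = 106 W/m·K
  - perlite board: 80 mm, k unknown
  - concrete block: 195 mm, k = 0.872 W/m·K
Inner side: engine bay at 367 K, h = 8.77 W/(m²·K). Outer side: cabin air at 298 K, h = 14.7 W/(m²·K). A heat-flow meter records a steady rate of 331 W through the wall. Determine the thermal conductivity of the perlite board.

Model the wall as resistances in series:
R_inner film = 1/(h_i·A) = 1/(8.77×8.32) = 0.0137 K/W
R_brass = L/(kA) = 0.004/(106×8.32) = 4.536×10^-6 K/W
R_concrete block = L/(kA) = 0.195/(0.872×8.32) = 0.02688 K/W
R_outer film = 1/(h_o·A) = 1/(14.7×8.32) = 0.008176 K/W
Sum of known resistances R_other = 0.04876 K/W
Total R = ΔT/Q = 69/331 = 0.2085 K/W
R_perlite board = R_total − R_other = 0.1597 K/W
k = L/(R·A) = 0.08/(0.1597×8.32)

k ≈ 0.0602 W/(m·K)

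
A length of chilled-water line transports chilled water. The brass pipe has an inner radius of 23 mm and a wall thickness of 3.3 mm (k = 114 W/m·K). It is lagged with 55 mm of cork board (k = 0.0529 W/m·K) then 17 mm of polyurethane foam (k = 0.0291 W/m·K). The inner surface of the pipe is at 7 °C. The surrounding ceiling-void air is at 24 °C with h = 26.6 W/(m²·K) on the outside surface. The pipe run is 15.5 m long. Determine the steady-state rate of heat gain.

Treating each annulus and film as a series resistance:
R_brass pipe wall = ln(26.3/23)/(2π×114×15.5) = 1.208×10^-5 K/W
R_cork board = ln(81.3/26.3)/(2π×0.0529×15.5) = 0.2191 K/W
R_polyurethane foam = ln(98.3/81.3)/(2π×0.0291×15.5) = 0.067 K/W
R_outer film = 1/(h_o·2πr_oL) = 1/(26.6×2π×0.0983×15.5) = 0.003927 K/W
R_total = 0.29 K/W
Q = ΔT/R_total = 17/0.29

Q ≈ 58.6 W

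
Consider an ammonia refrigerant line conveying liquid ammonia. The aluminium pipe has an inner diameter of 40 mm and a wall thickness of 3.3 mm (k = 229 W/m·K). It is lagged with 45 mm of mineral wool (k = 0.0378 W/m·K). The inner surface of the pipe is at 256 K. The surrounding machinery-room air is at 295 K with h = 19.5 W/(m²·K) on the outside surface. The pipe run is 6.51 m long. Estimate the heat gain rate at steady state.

Q ≈ 54.6 W

Per-layer cylindrical resistances, series-summed:
R_aluminium pipe wall = ln(23.3/20)/(2π×229×6.51) = 1.63×10^-5 K/W
R_mineral wool = ln(68.3/23.3)/(2π×0.0378×6.51) = 0.6956 K/W
R_outer film = 1/(h_o·2πr_oL) = 1/(19.5×2π×0.0683×6.51) = 0.01836 K/W
R_total = 0.7139 K/W
Q = ΔT/R_total = 39/0.7139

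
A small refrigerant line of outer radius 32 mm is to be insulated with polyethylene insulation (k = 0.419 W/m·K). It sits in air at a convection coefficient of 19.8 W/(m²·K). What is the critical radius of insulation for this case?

r_cr ≈ 21.2 mm

For a cylinder r_cr = k/h = 0.419/19.8
r_cr = 21.2 mm; since the bare radius (32 mm) is above r_cr, any added insulation will reduce heat loss.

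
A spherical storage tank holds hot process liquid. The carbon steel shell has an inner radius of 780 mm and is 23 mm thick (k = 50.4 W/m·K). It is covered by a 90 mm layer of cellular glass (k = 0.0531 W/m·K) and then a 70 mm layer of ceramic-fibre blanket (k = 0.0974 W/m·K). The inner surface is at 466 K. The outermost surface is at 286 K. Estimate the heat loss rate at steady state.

Q ≈ 707 W

Radial (spherical) resistances in series:
R_carbon steel shell = (1/0.78 − 1/0.803)/(4π×50.4) = 5.798×10^-5 K/W
R_cellular glass = (1/0.803 − 1/0.893)/(4π×0.0531) = 0.1881 K/W
R_ceramic-fibre blanket = (1/0.893 − 1/0.963)/(4π×0.0974) = 0.0665 K/W
R_total = 0.2547 K/W
Q = ΔT/R_total = 180/0.2547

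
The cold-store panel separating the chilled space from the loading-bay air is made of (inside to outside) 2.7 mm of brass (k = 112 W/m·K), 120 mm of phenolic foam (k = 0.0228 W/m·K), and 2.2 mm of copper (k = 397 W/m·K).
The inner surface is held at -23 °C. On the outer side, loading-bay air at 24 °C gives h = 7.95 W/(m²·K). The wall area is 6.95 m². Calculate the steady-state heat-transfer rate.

Q ≈ 60.6 W

Treating each layer as a thermal resistance in series:
R_brass = L/(kA) = 0.0027/(112×6.95) = 3.469×10^-6 K/W
R_phenolic foam = L/(kA) = 0.12/(0.0228×6.95) = 0.7573 K/W
R_copper = L/(kA) = 0.0022/(397×6.95) = 7.973×10^-7 K/W
R_outer film = 1/(h_o·A) = 1/(7.95×6.95) = 0.0181 K/W
R_total = 0.7754 K/W
Q = ΔT / R_total = 47 / 0.7754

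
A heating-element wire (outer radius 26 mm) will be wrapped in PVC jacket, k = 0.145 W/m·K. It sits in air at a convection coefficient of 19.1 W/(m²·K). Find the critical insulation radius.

For a cylinder r_cr = k/h = 0.145/19.1
r_cr = 7.59 mm; since the bare radius (26 mm) is above r_cr, any added insulation will reduce heat loss.

r_cr ≈ 7.59 mm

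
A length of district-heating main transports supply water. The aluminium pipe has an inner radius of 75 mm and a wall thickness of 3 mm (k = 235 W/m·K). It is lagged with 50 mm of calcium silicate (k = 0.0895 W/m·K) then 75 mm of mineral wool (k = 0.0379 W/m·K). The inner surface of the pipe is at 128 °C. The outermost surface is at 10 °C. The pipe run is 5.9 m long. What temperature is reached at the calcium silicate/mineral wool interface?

T ≈ 91.1 °C

Treating each annulus and film as a series resistance:
R_aluminium pipe wall = ln(78/75)/(2π×235×5.9) = 4.502×10^-6 K/W
R_calcium silicate = ln(128/78)/(2π×0.0895×5.9) = 0.1493 K/W
R_mineral wool = ln(203/128)/(2π×0.0379×5.9) = 0.3282 K/W
R_total = 0.4775 K/W
Q = ΔT/R_total = 118/0.4775
Q = 247 W
T_interface = T_inner − Q·ΣR(inner→interface) = 128 − 247×0.1493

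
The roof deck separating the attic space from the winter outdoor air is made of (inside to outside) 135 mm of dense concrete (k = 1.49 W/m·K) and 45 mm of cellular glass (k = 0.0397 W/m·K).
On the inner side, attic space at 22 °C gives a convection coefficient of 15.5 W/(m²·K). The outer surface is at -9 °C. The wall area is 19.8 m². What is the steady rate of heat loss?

Series thermal resistances:
R_inner film = 1/(h_i·A) = 1/(15.5×19.8) = 0.003258 K/W
R_dense concrete = L/(kA) = 0.135/(1.49×19.8) = 0.004576 K/W
R_cellular glass = L/(kA) = 0.045/(0.0397×19.8) = 0.05725 K/W
R_total = 0.06508 K/W
Q = ΔT / R_total = 31 / 0.06508

Q ≈ 476 W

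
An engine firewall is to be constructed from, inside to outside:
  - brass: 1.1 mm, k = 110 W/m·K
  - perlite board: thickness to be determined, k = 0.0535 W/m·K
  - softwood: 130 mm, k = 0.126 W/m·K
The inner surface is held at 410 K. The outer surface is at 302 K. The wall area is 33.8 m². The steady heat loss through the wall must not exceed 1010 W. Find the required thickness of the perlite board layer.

Thermal resistances in series:
R_brass = L/(kA) = 0.0011/(110×33.8) = 2.959×10^-7 K/W
R_softwood = L/(kA) = 0.13/(0.126×33.8) = 0.03053 K/W
Sum of the known resistances R_other = 0.03053 K/W
Required total resistance R_tot = ΔT/Q_allow = 108/1010 = 0.1069 K/W
R_perlite board = R_tot − R_other = 0.07641 K/W
L = R·k·A = 0.07641×0.0535×33.8

L ≈ 138 mm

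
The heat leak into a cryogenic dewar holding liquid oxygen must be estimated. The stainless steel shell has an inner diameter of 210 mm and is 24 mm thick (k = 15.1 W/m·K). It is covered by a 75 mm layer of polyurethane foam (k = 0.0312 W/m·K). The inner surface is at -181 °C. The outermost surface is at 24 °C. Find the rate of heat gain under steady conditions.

Q ≈ 28.2 W

Radial (spherical) resistances in series:
R_stainless steel shell = (1/0.105 − 1/0.129)/(4π×15.1) = 0.009338 K/W
R_polyurethane foam = (1/0.129 − 1/0.204)/(4π×0.0312) = 7.269 K/W
R_total = 7.278 K/W
Q = ΔT/R_total = 205/7.278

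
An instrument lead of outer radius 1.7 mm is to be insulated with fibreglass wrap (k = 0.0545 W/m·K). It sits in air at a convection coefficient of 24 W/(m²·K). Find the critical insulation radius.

For a cylinder r_cr = k/h = 0.0545/24
r_cr = 2.27 mm; since the bare radius (1.7 mm) is below r_cr, adding a thin layer of insulation will *increase* heat loss.

r_cr ≈ 2.27 mm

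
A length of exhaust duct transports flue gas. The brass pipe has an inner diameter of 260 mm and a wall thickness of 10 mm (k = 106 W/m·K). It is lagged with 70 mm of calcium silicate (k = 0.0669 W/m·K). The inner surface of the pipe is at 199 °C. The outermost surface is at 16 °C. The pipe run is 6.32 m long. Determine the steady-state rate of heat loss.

For a radial system each layer contributes R = ln(r_out/r_in)/(2πkL); films add R = 1/(hA).
R_brass pipe wall = ln(140/130)/(2π×106×6.32) = 1.761×10^-5 K/W
R_calcium silicate = ln(210/140)/(2π×0.0669×6.32) = 0.1526 K/W
R_total = 0.1526 K/W
Q = ΔT/R_total = 183/0.1526

Q ≈ 1200 W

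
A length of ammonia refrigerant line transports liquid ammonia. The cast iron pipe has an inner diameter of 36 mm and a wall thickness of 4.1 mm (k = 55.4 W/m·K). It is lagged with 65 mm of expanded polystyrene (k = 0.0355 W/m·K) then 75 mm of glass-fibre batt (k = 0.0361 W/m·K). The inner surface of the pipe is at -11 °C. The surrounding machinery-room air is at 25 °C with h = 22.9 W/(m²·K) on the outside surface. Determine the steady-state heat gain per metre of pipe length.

q′ ≈ 4.03 W/m

Per-layer cylindrical resistances, series-summed:
R_cast iron pipe wall = ln(22.1/18)/(2π×55.4×1) = 5.895×10^-4 K/W
R_expanded polystyrene = ln(87.1/22.1)/(2π×0.0355×1) = 6.149 K/W
R_glass-fibre batt = ln(162.1/87.1)/(2π×0.0361×1) = 2.739 K/W
R_outer film = 1/(h_o·2πr_oL) = 1/(22.9×2π×0.1621×1) = 0.04287 K/W
R_total = 8.931 K/W
Q = ΔT/R_total = 36/8.931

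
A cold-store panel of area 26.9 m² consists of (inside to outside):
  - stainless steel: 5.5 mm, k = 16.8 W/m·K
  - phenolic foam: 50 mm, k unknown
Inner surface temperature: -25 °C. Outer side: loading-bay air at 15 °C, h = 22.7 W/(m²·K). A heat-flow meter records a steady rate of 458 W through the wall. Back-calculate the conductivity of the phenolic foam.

Model the wall as resistances in series:
R_stainless steel = L/(kA) = 0.0055/(16.8×26.9) = 1.217×10^-5 K/W
R_outer film = 1/(h_o·A) = 1/(22.7×26.9) = 0.001638 K/W
Sum of known resistances R_other = 0.00165 K/W
Total R = ΔT/Q = 40/458 = 0.08734 K/W
R_phenolic foam = R_total − R_other = 0.08569 K/W
k = L/(R·A) = 0.05/(0.08569×26.9)

k ≈ 0.0217 W/(m·K)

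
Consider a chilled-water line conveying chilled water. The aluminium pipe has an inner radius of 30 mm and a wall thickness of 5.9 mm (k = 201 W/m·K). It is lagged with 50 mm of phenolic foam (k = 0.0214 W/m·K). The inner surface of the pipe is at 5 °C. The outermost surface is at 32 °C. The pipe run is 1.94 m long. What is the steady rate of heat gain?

Q ≈ 8.07 W

For a radial system each layer contributes R = ln(r_out/r_in)/(2πkL); films add R = 1/(hA).
R_aluminium pipe wall = ln(35.9/30)/(2π×201×1.94) = 7.328×10^-5 K/W
R_phenolic foam = ln(85.9/35.9)/(2π×0.0214×1.94) = 3.345 K/W
R_total = 3.345 K/W
Q = ΔT/R_total = 27/3.345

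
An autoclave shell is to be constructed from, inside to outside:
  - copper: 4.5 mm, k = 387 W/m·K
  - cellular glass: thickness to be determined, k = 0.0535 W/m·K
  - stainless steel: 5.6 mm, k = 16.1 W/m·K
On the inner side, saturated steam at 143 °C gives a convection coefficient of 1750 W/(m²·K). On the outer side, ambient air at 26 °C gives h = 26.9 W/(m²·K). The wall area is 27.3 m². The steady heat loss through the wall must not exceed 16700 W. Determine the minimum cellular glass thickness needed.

Series thermal resistances:
R_inner film = 1/(h_i·A) = 1/(1750×27.3) = 2.093×10^-5 K/W
R_copper = L/(kA) = 0.0045/(387×27.3) = 4.259×10^-7 K/W
R_stainless steel = L/(kA) = 0.0056/(16.1×27.3) = 1.274×10^-5 K/W
R_outer film = 1/(h_o·A) = 1/(26.9×27.3) = 0.001362 K/W
Sum of the known resistances R_other = 0.001396 K/W
Required total resistance R_tot = ΔT/Q_allow = 117/16700 = 0.007006 K/W
R_cellular glass = R_tot − R_other = 0.00561 K/W
L = R·k·A = 0.00561×0.0535×27.3

L ≈ 8.19 mm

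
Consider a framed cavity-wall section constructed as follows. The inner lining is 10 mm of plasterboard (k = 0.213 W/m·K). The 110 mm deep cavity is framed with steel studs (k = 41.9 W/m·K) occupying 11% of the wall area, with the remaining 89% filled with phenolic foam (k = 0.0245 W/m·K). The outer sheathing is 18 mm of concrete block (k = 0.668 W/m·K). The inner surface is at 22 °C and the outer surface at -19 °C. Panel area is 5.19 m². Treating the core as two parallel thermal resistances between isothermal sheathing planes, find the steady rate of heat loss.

Sheathing layers in series; stud and cavity paths in parallel between them.
R_inner = 0.01/(0.213×5.19) = 0.009046 K/W
R_stud  = 0.11/(41.9×0.11×5.19) = 0.004599 K/W
R_cav   = 0.11/(0.0245×0.89×5.19) = 0.972 K/W
1/R_core = 1/R_stud + 1/R_cav → R_core = 0.004577 K/W
R_outer = 0.018/(0.668×5.19) = 0.005192 K/W
R_total = 0.01881 K/W
Q = ΔT/R_total = 41/0.01881

Q ≈ 2180 W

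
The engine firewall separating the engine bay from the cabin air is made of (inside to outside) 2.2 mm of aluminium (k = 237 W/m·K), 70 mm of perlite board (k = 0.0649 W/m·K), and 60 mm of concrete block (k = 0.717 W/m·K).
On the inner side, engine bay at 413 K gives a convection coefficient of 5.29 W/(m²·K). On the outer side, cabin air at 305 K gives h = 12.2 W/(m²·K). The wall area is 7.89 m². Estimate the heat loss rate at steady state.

Q ≈ 595 W

Treating each layer as a thermal resistance in series:
R_inner film = 1/(h_i·A) = 1/(5.29×7.89) = 0.02396 K/W
R_aluminium = L/(kA) = 0.0022/(237×7.89) = 1.177×10^-6 K/W
R_perlite board = L/(kA) = 0.07/(0.0649×7.89) = 0.1367 K/W
R_concrete block = L/(kA) = 0.06/(0.717×7.89) = 0.01061 K/W
R_outer film = 1/(h_o·A) = 1/(12.2×7.89) = 0.01039 K/W
R_total = 0.1817 K/W
Q = ΔT / R_total = 108 / 0.1817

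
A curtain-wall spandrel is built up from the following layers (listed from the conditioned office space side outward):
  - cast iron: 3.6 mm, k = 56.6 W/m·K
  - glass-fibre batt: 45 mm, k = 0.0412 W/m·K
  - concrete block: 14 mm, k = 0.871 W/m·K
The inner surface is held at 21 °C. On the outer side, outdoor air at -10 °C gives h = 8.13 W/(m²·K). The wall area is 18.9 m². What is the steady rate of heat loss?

Using the resistance-network approach (series):
R_cast iron = L/(kA) = 0.0036/(56.6×18.9) = 3.365×10^-6 K/W
R_glass-fibre batt = L/(kA) = 0.045/(0.0412×18.9) = 0.05779 K/W
R_concrete block = L/(kA) = 0.014/(0.871×18.9) = 8.504×10^-4 K/W
R_outer film = 1/(h_o·A) = 1/(8.13×18.9) = 0.006508 K/W
R_total = 0.06515 K/W
Q = ΔT / R_total = 31 / 0.06515

Q ≈ 476 W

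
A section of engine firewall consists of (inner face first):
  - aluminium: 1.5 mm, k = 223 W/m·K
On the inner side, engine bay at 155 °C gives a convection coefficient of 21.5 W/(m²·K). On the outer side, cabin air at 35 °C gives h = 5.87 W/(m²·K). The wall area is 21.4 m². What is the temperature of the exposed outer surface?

T ≈ 129 °C

Series thermal resistances:
R_inner film = 1/(h_i·A) = 1/(21.5×21.4) = 0.002173 K/W
R_aluminium = L/(kA) = 0.0015/(223×21.4) = 3.143×10^-7 K/W
R_outer film = 1/(h_o·A) = 1/(5.87×21.4) = 0.007961 K/W
R_total = 0.01013 K/W;  Q = ΔT/R_total = 120/0.01013 = 11840 W
T_interface = T_inner − Q·ΣR(inner→interface) = 155 − 11800×0.002174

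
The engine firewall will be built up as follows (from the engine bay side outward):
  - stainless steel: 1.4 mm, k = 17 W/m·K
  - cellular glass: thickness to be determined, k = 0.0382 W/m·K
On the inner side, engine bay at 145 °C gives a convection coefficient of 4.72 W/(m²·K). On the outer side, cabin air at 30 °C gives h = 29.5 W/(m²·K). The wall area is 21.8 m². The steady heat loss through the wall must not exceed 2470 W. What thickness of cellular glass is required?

Treating each layer as a thermal resistance in series:
R_inner film = 1/(h_i·A) = 1/(4.72×21.8) = 0.009719 K/W
R_stainless steel = L/(kA) = 0.0014/(17×21.8) = 3.778×10^-6 K/W
R_outer film = 1/(h_o·A) = 1/(29.5×21.8) = 0.001555 K/W
Sum of the known resistances R_other = 0.01128 K/W
Required total resistance R_tot = ΔT/Q_allow = 115/2470 = 0.04656 K/W
R_cellular glass = R_tot − R_other = 0.03528 K/W
L = R·k·A = 0.03528×0.0382×21.8

L ≈ 29.4 mm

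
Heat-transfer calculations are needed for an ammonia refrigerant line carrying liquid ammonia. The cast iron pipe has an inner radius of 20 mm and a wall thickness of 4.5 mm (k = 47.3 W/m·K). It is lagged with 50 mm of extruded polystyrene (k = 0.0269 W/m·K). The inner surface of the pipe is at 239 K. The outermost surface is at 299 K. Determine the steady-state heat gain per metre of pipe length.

q′ ≈ 9.12 W/m

Cylindrical conduction, so R = ln(r₂/r₁)/(2πkL) per layer, in series:
R_cast iron pipe wall = ln(24.5/20)/(2π×47.3×1) = 6.829×10^-4 K/W
R_extruded polystyrene = ln(74.5/24.5)/(2π×0.0269×1) = 6.58 K/W
R_total = 6.581 K/W
Q = ΔT/R_total = 60/6.581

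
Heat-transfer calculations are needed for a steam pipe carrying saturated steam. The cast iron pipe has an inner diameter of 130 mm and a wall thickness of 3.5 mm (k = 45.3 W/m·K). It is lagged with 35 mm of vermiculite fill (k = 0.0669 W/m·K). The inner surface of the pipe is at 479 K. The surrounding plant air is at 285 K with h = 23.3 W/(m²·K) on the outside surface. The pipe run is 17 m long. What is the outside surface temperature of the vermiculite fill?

Treating each annulus and film as a series resistance:
R_cast iron pipe wall = ln(68.5/65)/(2π×45.3×17) = 1.084×10^-5 K/W
R_vermiculite fill = ln(103.5/68.5)/(2π×0.0669×17) = 0.05776 K/W
R_outer film = 1/(h_o·2πr_oL) = 1/(23.3×2π×0.1035×17) = 0.003882 K/W
R_total = 0.06165 K/W
Q = ΔT/R_total = 194/0.06165
Q = 3150 W
T_interface = T_inner − Q·ΣR(inner→interface) = 479 − 3150×0.05777

T ≈ 297 K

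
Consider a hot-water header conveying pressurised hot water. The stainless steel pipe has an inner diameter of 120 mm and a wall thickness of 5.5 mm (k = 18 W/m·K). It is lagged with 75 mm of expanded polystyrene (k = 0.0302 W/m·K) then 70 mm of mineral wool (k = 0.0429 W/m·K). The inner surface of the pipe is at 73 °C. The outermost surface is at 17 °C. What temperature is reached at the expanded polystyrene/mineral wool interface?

T ≈ 32.2 °C

Cylindrical conduction, so R = ln(r₂/r₁)/(2πkL) per layer, in series:
R_stainless steel pipe wall = ln(65.5/60)/(2π×18×1) = 7.755×10^-4 K/W
R_expanded polystyrene = ln(140.5/65.5)/(2π×0.0302×1) = 4.022 K/W
R_mineral wool = ln(210.5/140.5)/(2π×0.0429×1) = 1.5 K/W
R_total = 5.522 K/W
Q = ΔT/R_total = 56/5.522
Q = 10.1 W/m
T_interface = T_inner − Q·ΣR(inner→interface) = 73 − 10.1×4.023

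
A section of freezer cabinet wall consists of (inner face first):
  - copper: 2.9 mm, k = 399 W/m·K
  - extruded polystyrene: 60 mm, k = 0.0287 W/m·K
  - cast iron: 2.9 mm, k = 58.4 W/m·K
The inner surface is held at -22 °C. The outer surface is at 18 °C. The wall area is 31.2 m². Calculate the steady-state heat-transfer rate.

Q ≈ 597 W

Model the wall as resistances in series:
R_copper = L/(kA) = 0.0029/(399×31.2) = 2.33×10^-7 K/W
R_extruded polystyrene = L/(kA) = 0.06/(0.0287×31.2) = 0.06701 K/W
R_cast iron = L/(kA) = 0.0029/(58.4×31.2) = 1.592×10^-6 K/W
R_total = 0.06701 K/W
Q = ΔT / R_total = 40 / 0.06701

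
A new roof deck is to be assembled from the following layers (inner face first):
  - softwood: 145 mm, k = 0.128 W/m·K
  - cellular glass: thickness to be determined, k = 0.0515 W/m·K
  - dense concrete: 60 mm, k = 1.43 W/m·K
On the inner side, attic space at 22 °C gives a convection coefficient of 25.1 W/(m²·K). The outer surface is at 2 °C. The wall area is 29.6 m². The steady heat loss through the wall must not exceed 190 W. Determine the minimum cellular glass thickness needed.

Series thermal resistances:
R_inner film = 1/(h_i·A) = 1/(25.1×29.6) = 0.001346 K/W
R_softwood = L/(kA) = 0.145/(0.128×29.6) = 0.03827 K/W
R_dense concrete = L/(kA) = 0.06/(1.43×29.6) = 0.001418 K/W
Sum of the known resistances R_other = 0.04103 K/W
Required total resistance R_tot = ΔT/Q_allow = 20/190 = 0.1053 K/W
R_cellular glass = R_tot − R_other = 0.06423 K/W
L = R·k·A = 0.06423×0.0515×29.6

L ≈ 97.9 mm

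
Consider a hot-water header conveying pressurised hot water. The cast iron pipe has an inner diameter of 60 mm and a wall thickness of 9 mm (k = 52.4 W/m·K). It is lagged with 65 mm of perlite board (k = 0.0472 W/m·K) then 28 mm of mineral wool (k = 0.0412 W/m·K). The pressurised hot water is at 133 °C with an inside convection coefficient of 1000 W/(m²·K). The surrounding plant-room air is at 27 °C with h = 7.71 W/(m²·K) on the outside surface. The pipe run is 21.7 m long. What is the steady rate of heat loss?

Radial resistances (cylindrical: R_cond = ln(r_o/r_i)/(2πkL), R_conv = 1/(h·2πrL)):
R_inner film = 1/(h_i·2πr₁L) = 1/(1000×2π×0.03×21.7) = 2.445×10^-4 K/W
R_cast iron pipe wall = ln(39/30)/(2π×52.4×21.7) = 3.672×10^-5 K/W
R_perlite board = ln(104/39)/(2π×0.0472×21.7) = 0.1524 K/W
R_mineral wool = ln(132/104)/(2π×0.0412×21.7) = 0.04244 K/W
R_outer film = 1/(h_o·2πr_oL) = 1/(7.71×2π×0.132×21.7) = 0.007207 K/W
R_total = 0.2023 K/W
Q = ΔT/R_total = 106/0.2023

Q ≈ 524 W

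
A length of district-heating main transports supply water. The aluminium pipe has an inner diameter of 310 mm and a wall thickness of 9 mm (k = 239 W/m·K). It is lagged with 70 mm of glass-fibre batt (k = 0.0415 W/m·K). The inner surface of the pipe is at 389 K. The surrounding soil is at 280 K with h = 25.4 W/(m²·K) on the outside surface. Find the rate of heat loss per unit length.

q′ ≈ 78.4 W/m

Per-layer cylindrical resistances, series-summed:
R_aluminium pipe wall = ln(164/155)/(2π×239×1) = 3.759×10^-5 K/W
R_glass-fibre batt = ln(234/164)/(2π×0.0415×1) = 1.363 K/W
R_outer film = 1/(h_o·2πr_oL) = 1/(25.4×2π×0.234×1) = 0.02678 K/W
R_total = 1.39 K/W
Q = ΔT/R_total = 109/1.39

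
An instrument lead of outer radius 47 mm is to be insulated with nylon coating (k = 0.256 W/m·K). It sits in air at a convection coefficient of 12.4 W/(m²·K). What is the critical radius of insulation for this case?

For a cylinder r_cr = k/h = 0.256/12.4
r_cr = 20.6 mm; since the bare radius (47 mm) is above r_cr, any added insulation will reduce heat loss.

r_cr ≈ 20.6 mm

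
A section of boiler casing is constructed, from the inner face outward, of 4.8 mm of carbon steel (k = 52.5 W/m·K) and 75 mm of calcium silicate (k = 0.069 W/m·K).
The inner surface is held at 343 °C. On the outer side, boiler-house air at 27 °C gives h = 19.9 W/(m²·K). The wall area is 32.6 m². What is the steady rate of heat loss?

Series thermal resistances:
R_carbon steel = L/(kA) = 0.0048/(52.5×32.6) = 2.805×10^-6 K/W
R_calcium silicate = L/(kA) = 0.075/(0.069×32.6) = 0.03334 K/W
R_outer film = 1/(h_o·A) = 1/(19.9×32.6) = 0.001541 K/W
R_total = 0.03489 K/W
Q = ΔT / R_total = 316 / 0.03489

Q ≈ 9060 W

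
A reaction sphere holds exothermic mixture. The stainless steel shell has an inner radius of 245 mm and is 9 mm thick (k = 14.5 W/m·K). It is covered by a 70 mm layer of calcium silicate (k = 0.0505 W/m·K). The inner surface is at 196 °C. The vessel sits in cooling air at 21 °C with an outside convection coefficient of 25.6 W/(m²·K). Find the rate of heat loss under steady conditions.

Radial (spherical) resistances in series:
R_stainless steel shell = (1/0.245 − 1/0.254)/(4π×14.5) = 7.937×10^-4 K/W
R_calcium silicate = (1/0.254 − 1/0.324)/(4π×0.0505) = 1.34 K/W
R_outer film = 1/(h·4πr_o²) = 1/(25.6×4π×0.324²) = 0.02961 K/W
R_total = 1.371 K/W
Q = ΔT/R_total = 175/1.371

Q ≈ 128 W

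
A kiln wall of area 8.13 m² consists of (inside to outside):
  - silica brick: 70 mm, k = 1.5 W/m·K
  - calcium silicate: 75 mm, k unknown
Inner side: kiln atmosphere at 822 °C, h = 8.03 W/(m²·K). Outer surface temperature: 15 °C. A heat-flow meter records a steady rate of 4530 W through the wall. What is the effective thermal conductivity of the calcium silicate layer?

Series thermal resistances:
R_inner film = 1/(h_i·A) = 1/(8.03×8.13) = 0.01532 K/W
R_silica brick = L/(kA) = 0.07/(1.5×8.13) = 0.00574 K/W
Sum of known resistances R_other = 0.02106 K/W
Total R = ΔT/Q = 807/4530 = 0.1781 K/W
R_calcium silicate = R_total − R_other = 0.1571 K/W
k = L/(R·A) = 0.075/(0.1571×8.13)

k ≈ 0.0587 W/(m·K)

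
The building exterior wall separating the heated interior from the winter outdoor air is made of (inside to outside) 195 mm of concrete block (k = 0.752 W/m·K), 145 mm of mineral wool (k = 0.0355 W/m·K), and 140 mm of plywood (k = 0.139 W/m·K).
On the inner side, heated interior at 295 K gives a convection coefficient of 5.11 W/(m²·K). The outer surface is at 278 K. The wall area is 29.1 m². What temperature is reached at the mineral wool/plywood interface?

T ≈ 281 K

Model the wall as resistances in series:
R_inner film = 1/(h_i·A) = 1/(5.11×29.1) = 0.006725 K/W
R_concrete block = L/(kA) = 0.195/(0.752×29.1) = 0.008911 K/W
R_mineral wool = L/(kA) = 0.145/(0.0355×29.1) = 0.1404 K/W
R_plywood = L/(kA) = 0.14/(0.139×29.1) = 0.03461 K/W
R_total = 0.1906 K/W;  Q = ΔT/R_total = 17/0.1906 = 89.19 W
T_interface = T_inner − Q·ΣR(inner→interface) = 295 − 89.2×0.156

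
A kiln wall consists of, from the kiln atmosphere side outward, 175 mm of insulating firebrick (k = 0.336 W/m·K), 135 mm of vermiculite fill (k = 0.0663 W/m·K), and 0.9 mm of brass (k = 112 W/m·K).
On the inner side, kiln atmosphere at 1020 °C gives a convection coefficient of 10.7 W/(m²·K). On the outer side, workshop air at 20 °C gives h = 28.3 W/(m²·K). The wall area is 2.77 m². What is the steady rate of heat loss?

Q ≈ 1030 W

Series thermal resistances:
R_inner film = 1/(h_i·A) = 1/(10.7×2.77) = 0.03374 K/W
R_insulating firebrick = L/(kA) = 0.175/(0.336×2.77) = 0.188 K/W
R_vermiculite fill = L/(kA) = 0.135/(0.0663×2.77) = 0.7351 K/W
R_brass = L/(kA) = 0.0009/(112×2.77) = 2.901×10^-6 K/W
R_outer film = 1/(h_o·A) = 1/(28.3×2.77) = 0.01276 K/W
R_total = 0.9696 K/W
Q = ΔT / R_total = 1000 / 0.9696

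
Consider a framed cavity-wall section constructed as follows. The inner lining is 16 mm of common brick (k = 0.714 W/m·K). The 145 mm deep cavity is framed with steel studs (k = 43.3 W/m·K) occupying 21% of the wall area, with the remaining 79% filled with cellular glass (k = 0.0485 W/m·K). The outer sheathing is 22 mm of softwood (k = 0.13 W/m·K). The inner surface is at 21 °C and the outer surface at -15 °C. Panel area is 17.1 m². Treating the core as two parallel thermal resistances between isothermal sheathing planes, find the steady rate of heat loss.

Q ≈ 2970 W

Sheathing layers in series; stud and cavity paths in parallel between them.
R_inner = 0.016/(0.714×17.1) = 0.00131 K/W
R_stud  = 0.145/(43.3×0.21×17.1) = 9.325×10^-4 K/W
R_cav   = 0.145/(0.0485×0.79×17.1) = 0.2213 K/W
1/R_core = 1/R_stud + 1/R_cav → R_core = 9.286×10^-4 K/W
R_outer = 0.022/(0.13×17.1) = 0.009897 K/W
R_total = 0.01214 K/W
Q = ΔT/R_total = 36/0.01214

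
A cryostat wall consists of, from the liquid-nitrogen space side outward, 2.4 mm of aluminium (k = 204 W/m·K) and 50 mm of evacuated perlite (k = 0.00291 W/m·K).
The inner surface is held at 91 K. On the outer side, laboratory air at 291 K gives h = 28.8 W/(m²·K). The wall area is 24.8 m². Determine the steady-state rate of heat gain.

Q ≈ 288 W

Thermal resistances in series:
R_aluminium = L/(kA) = 0.0024/(204×24.8) = 4.744×10^-7 K/W
R_evacuated perlite = L/(kA) = 0.05/(0.00291×24.8) = 0.6928 K/W
R_outer film = 1/(h_o·A) = 1/(28.8×24.8) = 0.0014 K/W
R_total = 0.6942 K/W
Q = ΔT / R_total = 200 / 0.6942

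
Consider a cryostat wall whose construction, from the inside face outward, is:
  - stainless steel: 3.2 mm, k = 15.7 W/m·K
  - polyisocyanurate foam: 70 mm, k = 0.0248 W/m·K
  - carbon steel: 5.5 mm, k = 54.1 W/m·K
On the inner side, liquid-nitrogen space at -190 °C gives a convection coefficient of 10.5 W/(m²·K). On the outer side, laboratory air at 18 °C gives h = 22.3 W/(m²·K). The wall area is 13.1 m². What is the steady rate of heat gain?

Series thermal resistances:
R_inner film = 1/(h_i·A) = 1/(10.5×13.1) = 0.00727 K/W
R_stainless steel = L/(kA) = 0.0032/(15.7×13.1) = 1.556×10^-5 K/W
R_polyisocyanurate foam = L/(kA) = 0.07/(0.0248×13.1) = 0.2155 K/W
R_carbon steel = L/(kA) = 0.0055/(54.1×13.1) = 7.761×10^-6 K/W
R_outer film = 1/(h_o·A) = 1/(22.3×13.1) = 0.003423 K/W
R_total = 0.2262 K/W
Q = ΔT / R_total = 208 / 0.2262

Q ≈ 920 W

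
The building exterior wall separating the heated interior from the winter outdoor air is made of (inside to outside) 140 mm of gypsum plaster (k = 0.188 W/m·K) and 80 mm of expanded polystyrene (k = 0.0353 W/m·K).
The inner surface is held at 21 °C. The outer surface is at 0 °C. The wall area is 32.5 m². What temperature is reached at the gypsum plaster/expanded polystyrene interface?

T ≈ 15.8 °C

Using the resistance-network approach (series):
R_gypsum plaster = L/(kA) = 0.14/(0.188×32.5) = 0.02291 K/W
R_expanded polystyrene = L/(kA) = 0.08/(0.0353×32.5) = 0.06973 K/W
R_total = 0.09265 K/W;  Q = ΔT/R_total = 21/0.09265 = 226.7 W
T_interface = T_inner − Q·ΣR(inner→interface) = 21 − 227×0.02291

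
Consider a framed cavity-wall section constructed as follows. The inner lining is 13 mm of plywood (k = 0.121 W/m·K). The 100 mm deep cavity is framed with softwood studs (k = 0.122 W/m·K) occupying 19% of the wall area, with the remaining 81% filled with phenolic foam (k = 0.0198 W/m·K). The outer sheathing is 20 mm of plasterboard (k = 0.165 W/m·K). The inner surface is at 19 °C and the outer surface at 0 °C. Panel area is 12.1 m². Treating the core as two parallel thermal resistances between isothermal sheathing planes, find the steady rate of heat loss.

Sheathing layers in series; stud and cavity paths in parallel between them.
R_inner = 0.013/(0.121×12.1) = 0.008879 K/W
R_stud  = 0.1/(0.122×0.19×12.1) = 0.3565 K/W
R_cav   = 0.1/(0.0198×0.81×12.1) = 0.5153 K/W
1/R_core = 1/R_stud + 1/R_cav → R_core = 0.2107 K/W
R_outer = 0.02/(0.165×12.1) = 0.01002 K/W
R_total = 0.2296 K/W
Q = ΔT/R_total = 19/0.2296

Q ≈ 82.7 W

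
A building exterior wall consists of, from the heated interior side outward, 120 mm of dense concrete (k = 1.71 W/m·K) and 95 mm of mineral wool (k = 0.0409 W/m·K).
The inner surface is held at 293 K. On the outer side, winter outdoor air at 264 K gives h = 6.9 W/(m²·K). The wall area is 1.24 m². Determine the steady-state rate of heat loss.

Series thermal resistances:
R_dense concrete = L/(kA) = 0.12/(1.71×1.24) = 0.05659 K/W
R_mineral wool = L/(kA) = 0.095/(0.0409×1.24) = 1.873 K/W
R_outer film = 1/(h_o·A) = 1/(6.9×1.24) = 0.1169 K/W
R_total = 2.047 K/W
Q = ΔT / R_total = 29 / 2.047

Q ≈ 14.2 W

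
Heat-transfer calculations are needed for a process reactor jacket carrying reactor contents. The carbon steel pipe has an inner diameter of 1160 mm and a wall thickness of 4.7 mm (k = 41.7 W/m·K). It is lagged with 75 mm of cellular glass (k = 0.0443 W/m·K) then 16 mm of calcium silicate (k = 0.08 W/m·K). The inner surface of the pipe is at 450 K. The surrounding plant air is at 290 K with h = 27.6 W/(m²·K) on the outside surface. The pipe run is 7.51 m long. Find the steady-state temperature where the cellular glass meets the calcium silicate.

T ≈ 308 K

Cylindrical conduction, so R = ln(r₂/r₁)/(2πkL) per layer, in series:
R_carbon steel pipe wall = ln(584.7/580)/(2π×41.7×7.51) = 4.102×10^-6 K/W
R_cellular glass = ln(659.7/584.7)/(2π×0.0443×7.51) = 0.05773 K/W
R_calcium silicate = ln(675.7/659.7)/(2π×0.08×7.51) = 0.006348 K/W
R_outer film = 1/(h_o·2πr_oL) = 1/(27.6×2π×0.6757×7.51) = 0.001136 K/W
R_total = 0.06522 K/W
Q = ΔT/R_total = 160/0.06522
Q = 2450 W
T_interface = T_inner − Q·ΣR(inner→interface) = 450 − 2450×0.05774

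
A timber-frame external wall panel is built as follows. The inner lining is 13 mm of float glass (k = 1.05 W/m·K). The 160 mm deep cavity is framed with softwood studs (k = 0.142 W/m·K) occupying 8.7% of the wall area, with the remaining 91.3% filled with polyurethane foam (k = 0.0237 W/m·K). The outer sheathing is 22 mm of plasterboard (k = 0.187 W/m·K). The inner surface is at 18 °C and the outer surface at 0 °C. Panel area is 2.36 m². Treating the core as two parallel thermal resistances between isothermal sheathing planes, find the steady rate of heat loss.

Sheathing layers in series; stud and cavity paths in parallel between them.
R_inner = 0.013/(1.05×2.36) = 0.005246 K/W
R_stud  = 0.16/(0.142×0.087×2.36) = 5.488 K/W
R_cav   = 0.16/(0.0237×0.913×2.36) = 3.133 K/W
1/R_core = 1/R_stud + 1/R_cav → R_core = 1.994 K/W
R_outer = 0.022/(0.187×2.36) = 0.04985 K/W
R_total = 2.05 K/W
Q = ΔT/R_total = 18/2.05

Q ≈ 8.78 W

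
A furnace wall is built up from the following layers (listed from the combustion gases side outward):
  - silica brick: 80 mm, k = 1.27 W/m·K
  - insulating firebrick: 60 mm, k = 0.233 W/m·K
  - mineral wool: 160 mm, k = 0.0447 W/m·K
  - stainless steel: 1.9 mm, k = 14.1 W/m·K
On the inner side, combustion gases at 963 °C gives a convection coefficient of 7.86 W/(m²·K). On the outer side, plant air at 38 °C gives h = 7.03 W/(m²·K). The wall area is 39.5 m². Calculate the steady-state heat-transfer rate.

Series thermal resistances:
R_inner film = 1/(h_i·A) = 1/(7.86×39.5) = 0.003221 K/W
R_silica brick = L/(kA) = 0.08/(1.27×39.5) = 0.001595 K/W
R_insulating firebrick = L/(kA) = 0.06/(0.233×39.5) = 0.006519 K/W
R_mineral wool = L/(kA) = 0.16/(0.0447×39.5) = 0.09062 K/W
R_stainless steel = L/(kA) = 0.0019/(14.1×39.5) = 3.411×10^-6 K/W
R_outer film = 1/(h_o·A) = 1/(7.03×39.5) = 0.003601 K/W
R_total = 0.1056 K/W
Q = ΔT / R_total = 925 / 0.1056

Q ≈ 8760 W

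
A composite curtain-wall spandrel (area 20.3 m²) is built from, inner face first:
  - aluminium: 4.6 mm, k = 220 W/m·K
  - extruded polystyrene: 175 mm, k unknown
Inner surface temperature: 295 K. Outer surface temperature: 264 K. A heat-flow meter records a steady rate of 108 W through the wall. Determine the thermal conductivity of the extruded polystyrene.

Treating each layer as a thermal resistance in series:
R_aluminium = L/(kA) = 0.0046/(220×20.3) = 1.03×10^-6 K/W
Sum of known resistances R_other = 1.03×10^-6 K/W
Total R = ΔT/Q = 31/108 = 0.287 K/W
R_extruded polystyrene = R_total − R_other = 0.287 K/W
k = L/(R·A) = 0.175/(0.287×20.3)

k ≈ 0.03 W/(m·K)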